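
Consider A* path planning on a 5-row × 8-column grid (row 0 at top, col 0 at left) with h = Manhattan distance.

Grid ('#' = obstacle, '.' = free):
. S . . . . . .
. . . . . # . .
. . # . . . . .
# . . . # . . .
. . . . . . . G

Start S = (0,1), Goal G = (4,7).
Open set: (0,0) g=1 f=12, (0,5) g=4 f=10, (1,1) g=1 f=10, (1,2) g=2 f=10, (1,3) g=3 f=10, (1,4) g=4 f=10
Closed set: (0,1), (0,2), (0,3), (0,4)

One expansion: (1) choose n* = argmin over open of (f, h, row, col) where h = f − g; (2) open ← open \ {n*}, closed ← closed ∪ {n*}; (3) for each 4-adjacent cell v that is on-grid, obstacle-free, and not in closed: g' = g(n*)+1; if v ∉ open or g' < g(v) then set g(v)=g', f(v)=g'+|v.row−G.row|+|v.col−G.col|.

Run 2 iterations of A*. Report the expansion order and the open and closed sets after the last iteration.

order=[(0,5) → (0,6)]; open=[(0,0) g=1 f=12, (0,7) g=6 f=10, (1,1) g=1 f=10, (1,2) g=2 f=10, (1,3) g=3 f=10, (1,4) g=4 f=10, (1,6) g=6 f=10]; closed=[(0,1), (0,2), (0,3), (0,4), (0,5), (0,6)]

step 1: expand (0,5) (f=10, h=6) → closed; open now [(0,0) g=1 f=12, (0,6) g=5 f=10, (1,1) g=1 f=10, (1,2) g=2 f=10, (1,3) g=3 f=10, (1,4) g=4 f=10]
step 2: expand (0,6) (f=10, h=5) → closed; open now [(0,0) g=1 f=12, (0,7) g=6 f=10, (1,1) g=1 f=10, (1,2) g=2 f=10, (1,3) g=3 f=10, (1,4) g=4 f=10, (1,6) g=6 f=10]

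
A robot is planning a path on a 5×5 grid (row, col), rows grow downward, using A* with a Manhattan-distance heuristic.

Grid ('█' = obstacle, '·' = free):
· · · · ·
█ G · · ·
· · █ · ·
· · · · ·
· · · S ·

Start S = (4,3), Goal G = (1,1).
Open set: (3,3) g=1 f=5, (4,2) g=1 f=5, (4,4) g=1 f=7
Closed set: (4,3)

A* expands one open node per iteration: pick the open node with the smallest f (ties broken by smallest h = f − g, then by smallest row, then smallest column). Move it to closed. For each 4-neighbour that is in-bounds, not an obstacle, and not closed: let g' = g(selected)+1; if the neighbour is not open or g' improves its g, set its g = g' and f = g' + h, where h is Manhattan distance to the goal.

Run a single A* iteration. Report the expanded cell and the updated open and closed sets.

expanded=(3,3); open=[(2,3) g=2 f=5, (3,2) g=2 f=5, (3,4) g=2 f=7, (4,2) g=1 f=5, (4,4) g=1 f=7]; closed=[(3,3), (4,3)]

step 1: expand (3,3) (f=5, h=4) → closed; open now [(2,3) g=2 f=5, (3,2) g=2 f=5, (3,4) g=2 f=7, (4,2) g=1 f=5, (4,4) g=1 f=7]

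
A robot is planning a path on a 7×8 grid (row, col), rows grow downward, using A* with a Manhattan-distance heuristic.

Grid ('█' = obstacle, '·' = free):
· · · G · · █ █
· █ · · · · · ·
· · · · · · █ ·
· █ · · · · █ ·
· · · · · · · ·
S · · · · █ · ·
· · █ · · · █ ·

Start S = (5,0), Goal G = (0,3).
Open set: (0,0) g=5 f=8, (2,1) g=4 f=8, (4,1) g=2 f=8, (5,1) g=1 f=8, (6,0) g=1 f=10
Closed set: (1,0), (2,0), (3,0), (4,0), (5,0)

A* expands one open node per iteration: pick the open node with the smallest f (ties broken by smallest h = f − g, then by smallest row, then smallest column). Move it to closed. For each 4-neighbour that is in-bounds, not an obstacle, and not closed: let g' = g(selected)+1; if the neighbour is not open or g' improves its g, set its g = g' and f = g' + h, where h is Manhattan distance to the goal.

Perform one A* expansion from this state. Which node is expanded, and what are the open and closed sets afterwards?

expanded=(0,0); open=[(0,1) g=6 f=8, (2,1) g=4 f=8, (4,1) g=2 f=8, (5,1) g=1 f=8, (6,0) g=1 f=10]; closed=[(0,0), (1,0), (2,0), (3,0), (4,0), (5,0)]

step 1: expand (0,0) (f=8, h=3) → closed; open now [(0,1) g=6 f=8, (2,1) g=4 f=8, (4,1) g=2 f=8, (5,1) g=1 f=8, (6,0) g=1 f=10]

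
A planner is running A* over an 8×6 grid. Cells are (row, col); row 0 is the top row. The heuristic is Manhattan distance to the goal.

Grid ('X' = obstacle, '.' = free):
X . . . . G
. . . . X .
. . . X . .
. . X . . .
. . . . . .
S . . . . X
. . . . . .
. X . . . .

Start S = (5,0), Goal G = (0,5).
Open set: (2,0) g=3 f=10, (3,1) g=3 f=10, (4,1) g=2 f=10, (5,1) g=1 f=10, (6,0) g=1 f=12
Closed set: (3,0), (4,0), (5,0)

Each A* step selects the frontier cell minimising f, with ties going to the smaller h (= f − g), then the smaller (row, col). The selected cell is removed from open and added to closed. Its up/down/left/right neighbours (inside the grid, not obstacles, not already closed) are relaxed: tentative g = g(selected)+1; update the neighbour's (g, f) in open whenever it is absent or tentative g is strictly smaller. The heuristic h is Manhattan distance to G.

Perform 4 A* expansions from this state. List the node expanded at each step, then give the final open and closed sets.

order=[(2,0) → (1,0) → (1,1) → (0,1)]; open=[(0,2) g=7 f=10, (1,2) g=6 f=10, (2,1) g=4 f=10, (3,1) g=3 f=10, (4,1) g=2 f=10, (5,1) g=1 f=10, (6,0) g=1 f=12]; closed=[(0,1), (1,0), (1,1), (2,0), (3,0), (4,0), (5,0)]

step 1: expand (2,0) (f=10, h=7) → closed; open now [(1,0) g=4 f=10, (2,1) g=4 f=10, (3,1) g=3 f=10, (4,1) g=2 f=10, (5,1) g=1 f=10, (6,0) g=1 f=12]
step 2: expand (1,0) (f=10, h=6) → closed; open now [(1,1) g=5 f=10, (2,1) g=4 f=10, (3,1) g=3 f=10, (4,1) g=2 f=10, (5,1) g=1 f=10, (6,0) g=1 f=12]
step 3: expand (1,1) (f=10, h=5) → closed; open now [(0,1) g=6 f=10, (1,2) g=6 f=10, (2,1) g=4 f=10, (3,1) g=3 f=10, (4,1) g=2 f=10, (5,1) g=1 f=10, (6,0) g=1 f=12]
step 4: expand (0,1) (f=10, h=4) → closed; open now [(0,2) g=7 f=10, (1,2) g=6 f=10, (2,1) g=4 f=10, (3,1) g=3 f=10, (4,1) g=2 f=10, (5,1) g=1 f=10, (6,0) g=1 f=12]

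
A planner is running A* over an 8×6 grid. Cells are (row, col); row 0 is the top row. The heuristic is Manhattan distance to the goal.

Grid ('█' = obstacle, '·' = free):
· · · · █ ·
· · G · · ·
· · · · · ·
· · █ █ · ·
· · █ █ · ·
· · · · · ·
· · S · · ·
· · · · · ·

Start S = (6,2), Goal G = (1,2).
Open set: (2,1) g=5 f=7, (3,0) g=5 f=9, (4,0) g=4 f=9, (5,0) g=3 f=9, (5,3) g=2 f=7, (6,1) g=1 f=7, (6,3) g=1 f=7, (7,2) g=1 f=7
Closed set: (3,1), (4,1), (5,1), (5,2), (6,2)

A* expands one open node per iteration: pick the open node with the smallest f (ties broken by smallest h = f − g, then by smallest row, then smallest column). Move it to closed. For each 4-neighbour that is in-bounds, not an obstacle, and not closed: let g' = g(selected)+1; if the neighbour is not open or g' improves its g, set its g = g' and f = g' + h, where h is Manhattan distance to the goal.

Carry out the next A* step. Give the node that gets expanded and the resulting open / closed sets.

expanded=(2,1); open=[(1,1) g=6 f=7, (2,0) g=6 f=9, (2,2) g=6 f=7, (3,0) g=5 f=9, (4,0) g=4 f=9, (5,0) g=3 f=9, (5,3) g=2 f=7, (6,1) g=1 f=7, (6,3) g=1 f=7, (7,2) g=1 f=7]; closed=[(2,1), (3,1), (4,1), (5,1), (5,2), (6,2)]

step 1: expand (2,1) (f=7, h=2) → closed; open now [(1,1) g=6 f=7, (2,0) g=6 f=9, (2,2) g=6 f=7, (3,0) g=5 f=9, (4,0) g=4 f=9, (5,0) g=3 f=9, (5,3) g=2 f=7, (6,1) g=1 f=7, (6,3) g=1 f=7, (7,2) g=1 f=7]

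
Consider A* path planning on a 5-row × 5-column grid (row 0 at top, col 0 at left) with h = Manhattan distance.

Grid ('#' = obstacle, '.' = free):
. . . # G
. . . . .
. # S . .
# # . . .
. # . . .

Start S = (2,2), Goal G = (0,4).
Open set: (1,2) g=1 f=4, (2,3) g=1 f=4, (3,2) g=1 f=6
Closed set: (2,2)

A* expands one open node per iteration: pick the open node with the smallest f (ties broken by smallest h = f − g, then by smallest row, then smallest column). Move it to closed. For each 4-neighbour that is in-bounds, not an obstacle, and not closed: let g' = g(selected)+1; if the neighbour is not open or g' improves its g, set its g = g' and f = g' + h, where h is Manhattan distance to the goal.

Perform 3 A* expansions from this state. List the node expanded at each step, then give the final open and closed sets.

order=[(1,2) → (0,2) → (1,3)]; open=[(0,1) g=3 f=6, (1,1) g=2 f=6, (1,4) g=3 f=4, (2,3) g=1 f=4, (3,2) g=1 f=6]; closed=[(0,2), (1,2), (1,3), (2,2)]

step 1: expand (1,2) (f=4, h=3) → closed; open now [(0,2) g=2 f=4, (1,1) g=2 f=6, (1,3) g=2 f=4, (2,3) g=1 f=4, (3,2) g=1 f=6]
step 2: expand (0,2) (f=4, h=2) → closed; open now [(0,1) g=3 f=6, (1,1) g=2 f=6, (1,3) g=2 f=4, (2,3) g=1 f=4, (3,2) g=1 f=6]
step 3: expand (1,3) (f=4, h=2) → closed; open now [(0,1) g=3 f=6, (1,1) g=2 f=6, (1,4) g=3 f=4, (2,3) g=1 f=4, (3,2) g=1 f=6]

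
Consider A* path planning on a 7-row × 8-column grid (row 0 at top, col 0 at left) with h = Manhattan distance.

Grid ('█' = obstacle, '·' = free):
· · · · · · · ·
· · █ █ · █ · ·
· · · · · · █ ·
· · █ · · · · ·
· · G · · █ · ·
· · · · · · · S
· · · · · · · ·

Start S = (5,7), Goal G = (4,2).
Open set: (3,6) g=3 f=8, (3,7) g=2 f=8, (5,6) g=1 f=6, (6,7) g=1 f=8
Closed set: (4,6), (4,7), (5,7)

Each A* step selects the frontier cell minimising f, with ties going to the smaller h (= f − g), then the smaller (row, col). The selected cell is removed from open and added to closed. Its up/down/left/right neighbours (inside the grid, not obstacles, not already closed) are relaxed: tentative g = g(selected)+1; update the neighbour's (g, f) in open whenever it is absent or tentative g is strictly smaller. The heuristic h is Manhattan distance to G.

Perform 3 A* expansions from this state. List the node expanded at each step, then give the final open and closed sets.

step 1: expand (5,6) (f=6, h=5) → closed; open now [(3,6) g=3 f=8, (3,7) g=2 f=8, (5,5) g=2 f=6, (6,6) g=2 f=8, (6,7) g=1 f=8]
step 2: expand (5,5) (f=6, h=4) → closed; open now [(3,6) g=3 f=8, (3,7) g=2 f=8, (5,4) g=3 f=6, (6,5) g=3 f=8, (6,6) g=2 f=8, (6,7) g=1 f=8]
step 3: expand (5,4) (f=6, h=3) → closed; open now [(3,6) g=3 f=8, (3,7) g=2 f=8, (4,4) g=4 f=6, (5,3) g=4 f=6, (6,4) g=4 f=8, (6,5) g=3 f=8, (6,6) g=2 f=8, (6,7) g=1 f=8]

order=[(5,6) → (5,5) → (5,4)]; open=[(3,6) g=3 f=8, (3,7) g=2 f=8, (4,4) g=4 f=6, (5,3) g=4 f=6, (6,4) g=4 f=8, (6,5) g=3 f=8, (6,6) g=2 f=8, (6,7) g=1 f=8]; closed=[(4,6), (4,7), (5,4), (5,5), (5,6), (5,7)]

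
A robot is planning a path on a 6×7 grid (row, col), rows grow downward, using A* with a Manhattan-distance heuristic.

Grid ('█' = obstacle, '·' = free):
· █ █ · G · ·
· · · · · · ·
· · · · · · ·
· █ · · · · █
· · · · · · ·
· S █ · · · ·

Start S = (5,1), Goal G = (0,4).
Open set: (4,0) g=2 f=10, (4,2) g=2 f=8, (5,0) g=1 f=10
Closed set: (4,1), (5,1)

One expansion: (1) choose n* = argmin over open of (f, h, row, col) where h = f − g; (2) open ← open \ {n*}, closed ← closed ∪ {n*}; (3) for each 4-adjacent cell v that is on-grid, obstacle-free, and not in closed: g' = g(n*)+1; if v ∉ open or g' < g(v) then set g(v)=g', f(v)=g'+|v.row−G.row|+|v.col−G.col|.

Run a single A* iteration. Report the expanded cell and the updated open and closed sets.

step 1: expand (4,2) (f=8, h=6) → closed; open now [(3,2) g=3 f=8, (4,0) g=2 f=10, (4,3) g=3 f=8, (5,0) g=1 f=10]

expanded=(4,2); open=[(3,2) g=3 f=8, (4,0) g=2 f=10, (4,3) g=3 f=8, (5,0) g=1 f=10]; closed=[(4,1), (4,2), (5,1)]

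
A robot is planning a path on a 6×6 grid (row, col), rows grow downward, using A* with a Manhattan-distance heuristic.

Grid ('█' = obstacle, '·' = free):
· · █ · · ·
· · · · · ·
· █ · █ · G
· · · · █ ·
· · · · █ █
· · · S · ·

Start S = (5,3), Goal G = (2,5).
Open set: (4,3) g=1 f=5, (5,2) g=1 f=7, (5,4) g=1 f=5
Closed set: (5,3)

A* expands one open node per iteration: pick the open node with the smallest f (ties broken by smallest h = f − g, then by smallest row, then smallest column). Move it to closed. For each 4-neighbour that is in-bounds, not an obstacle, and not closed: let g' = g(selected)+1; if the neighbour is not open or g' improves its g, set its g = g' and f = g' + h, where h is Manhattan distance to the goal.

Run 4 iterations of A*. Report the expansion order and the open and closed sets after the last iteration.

order=[(4,3) → (3,3) → (5,4) → (5,5)]; open=[(3,2) g=3 f=7, (4,2) g=2 f=7, (5,2) g=1 f=7]; closed=[(3,3), (4,3), (5,3), (5,4), (5,5)]

step 1: expand (4,3) (f=5, h=4) → closed; open now [(3,3) g=2 f=5, (4,2) g=2 f=7, (5,2) g=1 f=7, (5,4) g=1 f=5]
step 2: expand (3,3) (f=5, h=3) → closed; open now [(3,2) g=3 f=7, (4,2) g=2 f=7, (5,2) g=1 f=7, (5,4) g=1 f=5]
step 3: expand (5,4) (f=5, h=4) → closed; open now [(3,2) g=3 f=7, (4,2) g=2 f=7, (5,2) g=1 f=7, (5,5) g=2 f=5]
step 4: expand (5,5) (f=5, h=3) → closed; open now [(3,2) g=3 f=7, (4,2) g=2 f=7, (5,2) g=1 f=7]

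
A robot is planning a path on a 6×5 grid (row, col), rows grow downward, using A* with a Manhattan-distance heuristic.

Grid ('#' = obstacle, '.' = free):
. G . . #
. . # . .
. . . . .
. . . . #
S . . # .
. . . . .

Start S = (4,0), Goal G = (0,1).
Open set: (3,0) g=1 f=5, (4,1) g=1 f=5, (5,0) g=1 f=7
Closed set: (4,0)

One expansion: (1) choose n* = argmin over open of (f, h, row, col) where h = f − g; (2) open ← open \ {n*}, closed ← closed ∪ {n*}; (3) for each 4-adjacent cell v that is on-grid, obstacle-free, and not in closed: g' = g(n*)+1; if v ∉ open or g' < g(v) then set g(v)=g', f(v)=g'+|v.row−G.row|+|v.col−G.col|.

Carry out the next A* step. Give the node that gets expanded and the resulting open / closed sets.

step 1: expand (3,0) (f=5, h=4) → closed; open now [(2,0) g=2 f=5, (3,1) g=2 f=5, (4,1) g=1 f=5, (5,0) g=1 f=7]

expanded=(3,0); open=[(2,0) g=2 f=5, (3,1) g=2 f=5, (4,1) g=1 f=5, (5,0) g=1 f=7]; closed=[(3,0), (4,0)]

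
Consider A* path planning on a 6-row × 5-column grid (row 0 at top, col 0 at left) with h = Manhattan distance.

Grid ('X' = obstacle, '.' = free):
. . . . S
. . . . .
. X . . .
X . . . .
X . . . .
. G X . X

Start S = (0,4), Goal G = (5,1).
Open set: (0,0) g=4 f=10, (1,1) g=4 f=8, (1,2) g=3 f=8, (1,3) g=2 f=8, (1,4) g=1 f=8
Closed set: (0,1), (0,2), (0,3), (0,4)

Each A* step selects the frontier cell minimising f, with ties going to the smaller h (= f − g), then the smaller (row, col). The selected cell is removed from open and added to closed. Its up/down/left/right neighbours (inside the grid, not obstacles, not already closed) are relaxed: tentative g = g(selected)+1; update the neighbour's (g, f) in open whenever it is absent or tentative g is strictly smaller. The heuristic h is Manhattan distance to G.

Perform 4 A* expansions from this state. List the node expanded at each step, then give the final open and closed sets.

order=[(1,1) → (1,2) → (2,2) → (3,2)]; open=[(0,0) g=4 f=10, (1,0) g=5 f=10, (1,3) g=2 f=8, (1,4) g=1 f=8, (2,3) g=5 f=10, (3,1) g=6 f=8, (3,3) g=6 f=10, (4,2) g=6 f=8]; closed=[(0,1), (0,2), (0,3), (0,4), (1,1), (1,2), (2,2), (3,2)]

step 1: expand (1,1) (f=8, h=4) → closed; open now [(0,0) g=4 f=10, (1,0) g=5 f=10, (1,2) g=3 f=8, (1,3) g=2 f=8, (1,4) g=1 f=8]
step 2: expand (1,2) (f=8, h=5) → closed; open now [(0,0) g=4 f=10, (1,0) g=5 f=10, (1,3) g=2 f=8, (1,4) g=1 f=8, (2,2) g=4 f=8]
step 3: expand (2,2) (f=8, h=4) → closed; open now [(0,0) g=4 f=10, (1,0) g=5 f=10, (1,3) g=2 f=8, (1,4) g=1 f=8, (2,3) g=5 f=10, (3,2) g=5 f=8]
step 4: expand (3,2) (f=8, h=3) → closed; open now [(0,0) g=4 f=10, (1,0) g=5 f=10, (1,3) g=2 f=8, (1,4) g=1 f=8, (2,3) g=5 f=10, (3,1) g=6 f=8, (3,3) g=6 f=10, (4,2) g=6 f=8]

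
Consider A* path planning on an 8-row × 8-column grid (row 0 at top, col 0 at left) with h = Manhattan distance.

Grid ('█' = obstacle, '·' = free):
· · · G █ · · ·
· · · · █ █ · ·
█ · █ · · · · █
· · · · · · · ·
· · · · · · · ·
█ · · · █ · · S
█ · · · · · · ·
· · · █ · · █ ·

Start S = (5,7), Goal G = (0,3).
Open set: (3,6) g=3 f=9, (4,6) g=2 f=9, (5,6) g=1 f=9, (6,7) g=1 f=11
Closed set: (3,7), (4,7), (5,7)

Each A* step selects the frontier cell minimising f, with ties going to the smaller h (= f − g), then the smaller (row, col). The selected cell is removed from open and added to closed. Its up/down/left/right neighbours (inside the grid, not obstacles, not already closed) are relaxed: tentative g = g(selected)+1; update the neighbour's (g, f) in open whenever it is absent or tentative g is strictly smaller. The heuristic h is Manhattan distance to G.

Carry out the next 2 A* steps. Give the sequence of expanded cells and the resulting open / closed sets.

step 1: expand (3,6) (f=9, h=6) → closed; open now [(2,6) g=4 f=9, (3,5) g=4 f=9, (4,6) g=2 f=9, (5,6) g=1 f=9, (6,7) g=1 f=11]
step 2: expand (2,6) (f=9, h=5) → closed; open now [(1,6) g=5 f=9, (2,5) g=5 f=9, (3,5) g=4 f=9, (4,6) g=2 f=9, (5,6) g=1 f=9, (6,7) g=1 f=11]

order=[(3,6) → (2,6)]; open=[(1,6) g=5 f=9, (2,5) g=5 f=9, (3,5) g=4 f=9, (4,6) g=2 f=9, (5,6) g=1 f=9, (6,7) g=1 f=11]; closed=[(2,6), (3,6), (3,7), (4,7), (5,7)]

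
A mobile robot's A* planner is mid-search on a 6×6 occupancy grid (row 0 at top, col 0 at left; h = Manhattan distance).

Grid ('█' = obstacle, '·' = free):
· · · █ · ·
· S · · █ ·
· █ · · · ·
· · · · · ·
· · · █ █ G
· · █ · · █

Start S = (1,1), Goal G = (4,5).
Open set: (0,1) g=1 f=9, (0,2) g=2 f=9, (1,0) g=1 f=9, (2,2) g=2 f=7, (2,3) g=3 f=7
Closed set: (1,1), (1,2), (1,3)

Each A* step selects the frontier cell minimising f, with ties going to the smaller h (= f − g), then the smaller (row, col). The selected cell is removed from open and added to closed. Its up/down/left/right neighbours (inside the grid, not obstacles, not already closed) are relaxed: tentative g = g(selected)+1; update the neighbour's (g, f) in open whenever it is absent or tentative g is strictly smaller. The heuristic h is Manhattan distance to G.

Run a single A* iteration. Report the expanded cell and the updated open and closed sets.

step 1: expand (2,3) (f=7, h=4) → closed; open now [(0,1) g=1 f=9, (0,2) g=2 f=9, (1,0) g=1 f=9, (2,2) g=2 f=7, (2,4) g=4 f=7, (3,3) g=4 f=7]

expanded=(2,3); open=[(0,1) g=1 f=9, (0,2) g=2 f=9, (1,0) g=1 f=9, (2,2) g=2 f=7, (2,4) g=4 f=7, (3,3) g=4 f=7]; closed=[(1,1), (1,2), (1,3), (2,3)]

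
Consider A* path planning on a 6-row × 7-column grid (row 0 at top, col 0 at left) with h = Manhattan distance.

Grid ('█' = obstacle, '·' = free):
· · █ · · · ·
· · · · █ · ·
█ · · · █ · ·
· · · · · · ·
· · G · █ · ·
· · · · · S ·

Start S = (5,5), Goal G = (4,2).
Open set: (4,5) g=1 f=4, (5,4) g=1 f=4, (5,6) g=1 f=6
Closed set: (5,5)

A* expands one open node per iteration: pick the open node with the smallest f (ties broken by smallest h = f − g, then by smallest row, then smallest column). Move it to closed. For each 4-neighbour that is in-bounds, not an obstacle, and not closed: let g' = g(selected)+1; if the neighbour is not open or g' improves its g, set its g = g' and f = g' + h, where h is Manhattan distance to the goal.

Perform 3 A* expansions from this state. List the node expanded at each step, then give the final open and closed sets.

order=[(4,5) → (5,4) → (5,3)]; open=[(3,5) g=2 f=6, (4,3) g=3 f=4, (4,6) g=2 f=6, (5,2) g=3 f=4, (5,6) g=1 f=6]; closed=[(4,5), (5,3), (5,4), (5,5)]

step 1: expand (4,5) (f=4, h=3) → closed; open now [(3,5) g=2 f=6, (4,6) g=2 f=6, (5,4) g=1 f=4, (5,6) g=1 f=6]
step 2: expand (5,4) (f=4, h=3) → closed; open now [(3,5) g=2 f=6, (4,6) g=2 f=6, (5,3) g=2 f=4, (5,6) g=1 f=6]
step 3: expand (5,3) (f=4, h=2) → closed; open now [(3,5) g=2 f=6, (4,3) g=3 f=4, (4,6) g=2 f=6, (5,2) g=3 f=4, (5,6) g=1 f=6]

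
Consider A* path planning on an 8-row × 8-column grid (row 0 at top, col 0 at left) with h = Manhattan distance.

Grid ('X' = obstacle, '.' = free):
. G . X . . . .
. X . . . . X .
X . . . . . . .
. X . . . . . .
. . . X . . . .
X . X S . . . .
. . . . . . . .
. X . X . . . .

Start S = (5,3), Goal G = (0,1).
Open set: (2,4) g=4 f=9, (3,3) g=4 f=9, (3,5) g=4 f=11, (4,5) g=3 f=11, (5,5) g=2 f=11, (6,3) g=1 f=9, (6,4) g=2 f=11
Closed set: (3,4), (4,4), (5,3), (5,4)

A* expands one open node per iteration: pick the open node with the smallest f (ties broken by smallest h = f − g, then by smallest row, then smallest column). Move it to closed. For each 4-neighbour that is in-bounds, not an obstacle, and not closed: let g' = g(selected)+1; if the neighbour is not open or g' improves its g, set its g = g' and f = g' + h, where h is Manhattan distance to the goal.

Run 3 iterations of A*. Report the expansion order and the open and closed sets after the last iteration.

order=[(2,4) → (1,4) → (0,4)]; open=[(0,5) g=7 f=11, (1,3) g=6 f=9, (1,5) g=6 f=11, (2,3) g=5 f=9, (2,5) g=5 f=11, (3,3) g=4 f=9, (3,5) g=4 f=11, (4,5) g=3 f=11, (5,5) g=2 f=11, (6,3) g=1 f=9, (6,4) g=2 f=11]; closed=[(0,4), (1,4), (2,4), (3,4), (4,4), (5,3), (5,4)]

step 1: expand (2,4) (f=9, h=5) → closed; open now [(1,4) g=5 f=9, (2,3) g=5 f=9, (2,5) g=5 f=11, (3,3) g=4 f=9, (3,5) g=4 f=11, (4,5) g=3 f=11, (5,5) g=2 f=11, (6,3) g=1 f=9, (6,4) g=2 f=11]
step 2: expand (1,4) (f=9, h=4) → closed; open now [(0,4) g=6 f=9, (1,3) g=6 f=9, (1,5) g=6 f=11, (2,3) g=5 f=9, (2,5) g=5 f=11, (3,3) g=4 f=9, (3,5) g=4 f=11, (4,5) g=3 f=11, (5,5) g=2 f=11, (6,3) g=1 f=9, (6,4) g=2 f=11]
step 3: expand (0,4) (f=9, h=3) → closed; open now [(0,5) g=7 f=11, (1,3) g=6 f=9, (1,5) g=6 f=11, (2,3) g=5 f=9, (2,5) g=5 f=11, (3,3) g=4 f=9, (3,5) g=4 f=11, (4,5) g=3 f=11, (5,5) g=2 f=11, (6,3) g=1 f=9, (6,4) g=2 f=11]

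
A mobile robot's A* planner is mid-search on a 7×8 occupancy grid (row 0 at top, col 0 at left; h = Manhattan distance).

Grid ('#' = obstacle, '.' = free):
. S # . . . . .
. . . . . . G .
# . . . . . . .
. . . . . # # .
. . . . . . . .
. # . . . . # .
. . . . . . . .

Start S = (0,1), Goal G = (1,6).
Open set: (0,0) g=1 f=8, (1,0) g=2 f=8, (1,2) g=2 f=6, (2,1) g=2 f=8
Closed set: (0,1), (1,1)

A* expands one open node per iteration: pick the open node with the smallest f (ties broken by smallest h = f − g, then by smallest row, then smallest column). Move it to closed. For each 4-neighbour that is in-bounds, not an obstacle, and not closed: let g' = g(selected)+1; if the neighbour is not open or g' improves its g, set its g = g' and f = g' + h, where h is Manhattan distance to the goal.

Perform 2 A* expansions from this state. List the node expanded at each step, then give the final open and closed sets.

step 1: expand (1,2) (f=6, h=4) → closed; open now [(0,0) g=1 f=8, (1,0) g=2 f=8, (1,3) g=3 f=6, (2,1) g=2 f=8, (2,2) g=3 f=8]
step 2: expand (1,3) (f=6, h=3) → closed; open now [(0,0) g=1 f=8, (0,3) g=4 f=8, (1,0) g=2 f=8, (1,4) g=4 f=6, (2,1) g=2 f=8, (2,2) g=3 f=8, (2,3) g=4 f=8]

order=[(1,2) → (1,3)]; open=[(0,0) g=1 f=8, (0,3) g=4 f=8, (1,0) g=2 f=8, (1,4) g=4 f=6, (2,1) g=2 f=8, (2,2) g=3 f=8, (2,3) g=4 f=8]; closed=[(0,1), (1,1), (1,2), (1,3)]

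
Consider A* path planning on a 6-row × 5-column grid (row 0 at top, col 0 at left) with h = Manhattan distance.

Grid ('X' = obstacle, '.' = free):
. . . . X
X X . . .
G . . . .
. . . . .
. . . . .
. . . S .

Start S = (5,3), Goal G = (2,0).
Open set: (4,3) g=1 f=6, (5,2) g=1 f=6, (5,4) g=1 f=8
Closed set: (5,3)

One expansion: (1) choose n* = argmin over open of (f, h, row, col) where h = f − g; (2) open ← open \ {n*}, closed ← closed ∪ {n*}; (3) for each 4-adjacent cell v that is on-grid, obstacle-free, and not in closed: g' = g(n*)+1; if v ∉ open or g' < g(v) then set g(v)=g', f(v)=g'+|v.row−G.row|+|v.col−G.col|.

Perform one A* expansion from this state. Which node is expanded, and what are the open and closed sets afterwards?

expanded=(4,3); open=[(3,3) g=2 f=6, (4,2) g=2 f=6, (4,4) g=2 f=8, (5,2) g=1 f=6, (5,4) g=1 f=8]; closed=[(4,3), (5,3)]

step 1: expand (4,3) (f=6, h=5) → closed; open now [(3,3) g=2 f=6, (4,2) g=2 f=6, (4,4) g=2 f=8, (5,2) g=1 f=6, (5,4) g=1 f=8]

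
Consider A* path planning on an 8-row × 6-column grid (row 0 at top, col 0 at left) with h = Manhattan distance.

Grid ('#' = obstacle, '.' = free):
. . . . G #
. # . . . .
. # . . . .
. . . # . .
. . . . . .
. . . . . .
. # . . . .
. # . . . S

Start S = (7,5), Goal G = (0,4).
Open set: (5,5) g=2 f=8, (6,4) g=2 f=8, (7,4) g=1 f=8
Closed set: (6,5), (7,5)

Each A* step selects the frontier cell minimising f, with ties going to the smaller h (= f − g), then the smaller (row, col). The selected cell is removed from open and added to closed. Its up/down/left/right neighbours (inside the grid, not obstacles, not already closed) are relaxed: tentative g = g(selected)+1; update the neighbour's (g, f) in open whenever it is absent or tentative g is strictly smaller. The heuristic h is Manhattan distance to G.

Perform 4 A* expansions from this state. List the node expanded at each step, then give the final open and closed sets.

order=[(5,5) → (4,5) → (3,5) → (2,5)]; open=[(1,5) g=6 f=8, (2,4) g=6 f=8, (3,4) g=5 f=8, (4,4) g=4 f=8, (5,4) g=3 f=8, (6,4) g=2 f=8, (7,4) g=1 f=8]; closed=[(2,5), (3,5), (4,5), (5,5), (6,5), (7,5)]

step 1: expand (5,5) (f=8, h=6) → closed; open now [(4,5) g=3 f=8, (5,4) g=3 f=8, (6,4) g=2 f=8, (7,4) g=1 f=8]
step 2: expand (4,5) (f=8, h=5) → closed; open now [(3,5) g=4 f=8, (4,4) g=4 f=8, (5,4) g=3 f=8, (6,4) g=2 f=8, (7,4) g=1 f=8]
step 3: expand (3,5) (f=8, h=4) → closed; open now [(2,5) g=5 f=8, (3,4) g=5 f=8, (4,4) g=4 f=8, (5,4) g=3 f=8, (6,4) g=2 f=8, (7,4) g=1 f=8]
step 4: expand (2,5) (f=8, h=3) → closed; open now [(1,5) g=6 f=8, (2,4) g=6 f=8, (3,4) g=5 f=8, (4,4) g=4 f=8, (5,4) g=3 f=8, (6,4) g=2 f=8, (7,4) g=1 f=8]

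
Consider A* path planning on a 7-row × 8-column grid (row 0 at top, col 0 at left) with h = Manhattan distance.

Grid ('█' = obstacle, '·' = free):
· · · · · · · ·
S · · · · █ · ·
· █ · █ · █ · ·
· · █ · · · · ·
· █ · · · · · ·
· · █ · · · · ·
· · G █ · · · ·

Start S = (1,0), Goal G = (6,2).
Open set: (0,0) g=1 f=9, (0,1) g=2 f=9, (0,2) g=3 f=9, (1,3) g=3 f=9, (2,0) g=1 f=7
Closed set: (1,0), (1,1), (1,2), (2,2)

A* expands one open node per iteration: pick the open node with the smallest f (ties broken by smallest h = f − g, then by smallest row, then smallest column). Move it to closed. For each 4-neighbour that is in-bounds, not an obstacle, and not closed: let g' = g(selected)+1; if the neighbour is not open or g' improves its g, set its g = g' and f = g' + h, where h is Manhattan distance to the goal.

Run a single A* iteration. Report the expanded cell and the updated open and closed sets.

step 1: expand (2,0) (f=7, h=6) → closed; open now [(0,0) g=1 f=9, (0,1) g=2 f=9, (0,2) g=3 f=9, (1,3) g=3 f=9, (3,0) g=2 f=7]

expanded=(2,0); open=[(0,0) g=1 f=9, (0,1) g=2 f=9, (0,2) g=3 f=9, (1,3) g=3 f=9, (3,0) g=2 f=7]; closed=[(1,0), (1,1), (1,2), (2,0), (2,2)]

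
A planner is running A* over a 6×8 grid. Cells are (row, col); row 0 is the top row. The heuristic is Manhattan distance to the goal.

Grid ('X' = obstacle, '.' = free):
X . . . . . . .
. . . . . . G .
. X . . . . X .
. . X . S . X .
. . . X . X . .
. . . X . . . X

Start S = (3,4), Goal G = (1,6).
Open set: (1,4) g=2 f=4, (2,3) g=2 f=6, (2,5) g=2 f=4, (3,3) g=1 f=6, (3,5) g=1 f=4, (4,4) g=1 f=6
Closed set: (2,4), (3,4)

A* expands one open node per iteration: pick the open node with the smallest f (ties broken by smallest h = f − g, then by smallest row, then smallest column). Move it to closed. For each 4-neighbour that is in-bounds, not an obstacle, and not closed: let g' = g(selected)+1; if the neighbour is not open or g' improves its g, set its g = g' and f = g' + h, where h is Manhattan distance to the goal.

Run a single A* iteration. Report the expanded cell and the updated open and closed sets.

expanded=(1,4); open=[(0,4) g=3 f=6, (1,3) g=3 f=6, (1,5) g=3 f=4, (2,3) g=2 f=6, (2,5) g=2 f=4, (3,3) g=1 f=6, (3,5) g=1 f=4, (4,4) g=1 f=6]; closed=[(1,4), (2,4), (3,4)]

step 1: expand (1,4) (f=4, h=2) → closed; open now [(0,4) g=3 f=6, (1,3) g=3 f=6, (1,5) g=3 f=4, (2,3) g=2 f=6, (2,5) g=2 f=4, (3,3) g=1 f=6, (3,5) g=1 f=4, (4,4) g=1 f=6]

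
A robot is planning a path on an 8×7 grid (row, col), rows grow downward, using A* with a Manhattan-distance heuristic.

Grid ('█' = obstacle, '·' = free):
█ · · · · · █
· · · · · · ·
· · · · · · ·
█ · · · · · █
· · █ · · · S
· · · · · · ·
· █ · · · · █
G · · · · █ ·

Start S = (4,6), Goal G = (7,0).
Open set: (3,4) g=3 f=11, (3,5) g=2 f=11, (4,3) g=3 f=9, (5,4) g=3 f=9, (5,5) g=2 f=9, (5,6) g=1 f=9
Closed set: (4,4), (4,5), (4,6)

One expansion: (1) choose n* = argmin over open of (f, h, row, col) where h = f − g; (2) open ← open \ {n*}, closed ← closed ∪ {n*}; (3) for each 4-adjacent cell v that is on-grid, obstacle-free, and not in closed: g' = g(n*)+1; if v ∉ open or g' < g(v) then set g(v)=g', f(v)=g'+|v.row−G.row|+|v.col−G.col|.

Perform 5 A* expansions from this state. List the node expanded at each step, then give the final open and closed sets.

step 1: expand (4,3) (f=9, h=6) → closed; open now [(3,3) g=4 f=11, (3,4) g=3 f=11, (3,5) g=2 f=11, (5,3) g=4 f=9, (5,4) g=3 f=9, (5,5) g=2 f=9, (5,6) g=1 f=9]
step 2: expand (5,3) (f=9, h=5) → closed; open now [(3,3) g=4 f=11, (3,4) g=3 f=11, (3,5) g=2 f=11, (5,2) g=5 f=9, (5,4) g=3 f=9, (5,5) g=2 f=9, (5,6) g=1 f=9, (6,3) g=5 f=9]
step 3: expand (5,2) (f=9, h=4) → closed; open now [(3,3) g=4 f=11, (3,4) g=3 f=11, (3,5) g=2 f=11, (5,1) g=6 f=9, (5,4) g=3 f=9, (5,5) g=2 f=9, (5,6) g=1 f=9, (6,2) g=6 f=9, (6,3) g=5 f=9]
step 4: expand (5,1) (f=9, h=3) → closed; open now [(3,3) g=4 f=11, (3,4) g=3 f=11, (3,5) g=2 f=11, (4,1) g=7 f=11, (5,0) g=7 f=9, (5,4) g=3 f=9, (5,5) g=2 f=9, (5,6) g=1 f=9, (6,2) g=6 f=9, (6,3) g=5 f=9]
step 5: expand (5,0) (f=9, h=2) → closed; open now [(3,3) g=4 f=11, (3,4) g=3 f=11, (3,5) g=2 f=11, (4,0) g=8 f=11, (4,1) g=7 f=11, (5,4) g=3 f=9, (5,5) g=2 f=9, (5,6) g=1 f=9, (6,0) g=8 f=9, (6,2) g=6 f=9, (6,3) g=5 f=9]

order=[(4,3) → (5,3) → (5,2) → (5,1) → (5,0)]; open=[(3,3) g=4 f=11, (3,4) g=3 f=11, (3,5) g=2 f=11, (4,0) g=8 f=11, (4,1) g=7 f=11, (5,4) g=3 f=9, (5,5) g=2 f=9, (5,6) g=1 f=9, (6,0) g=8 f=9, (6,2) g=6 f=9, (6,3) g=5 f=9]; closed=[(4,3), (4,4), (4,5), (4,6), (5,0), (5,1), (5,2), (5,3)]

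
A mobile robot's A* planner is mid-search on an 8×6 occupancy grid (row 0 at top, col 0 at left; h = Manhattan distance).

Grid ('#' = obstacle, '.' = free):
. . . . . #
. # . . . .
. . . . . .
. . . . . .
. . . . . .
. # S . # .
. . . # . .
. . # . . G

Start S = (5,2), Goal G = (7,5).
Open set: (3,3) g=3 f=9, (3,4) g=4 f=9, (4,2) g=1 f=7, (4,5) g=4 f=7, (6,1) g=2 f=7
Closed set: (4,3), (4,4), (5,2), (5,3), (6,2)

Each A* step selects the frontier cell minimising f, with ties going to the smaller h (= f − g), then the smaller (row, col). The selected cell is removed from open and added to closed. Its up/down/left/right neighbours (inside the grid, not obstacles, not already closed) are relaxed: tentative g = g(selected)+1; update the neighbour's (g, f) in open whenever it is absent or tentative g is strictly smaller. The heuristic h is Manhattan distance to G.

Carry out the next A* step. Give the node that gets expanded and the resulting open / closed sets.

step 1: expand (4,5) (f=7, h=3) → closed; open now [(3,3) g=3 f=9, (3,4) g=4 f=9, (3,5) g=5 f=9, (4,2) g=1 f=7, (5,5) g=5 f=7, (6,1) g=2 f=7]

expanded=(4,5); open=[(3,3) g=3 f=9, (3,4) g=4 f=9, (3,5) g=5 f=9, (4,2) g=1 f=7, (5,5) g=5 f=7, (6,1) g=2 f=7]; closed=[(4,3), (4,4), (4,5), (5,2), (5,3), (6,2)]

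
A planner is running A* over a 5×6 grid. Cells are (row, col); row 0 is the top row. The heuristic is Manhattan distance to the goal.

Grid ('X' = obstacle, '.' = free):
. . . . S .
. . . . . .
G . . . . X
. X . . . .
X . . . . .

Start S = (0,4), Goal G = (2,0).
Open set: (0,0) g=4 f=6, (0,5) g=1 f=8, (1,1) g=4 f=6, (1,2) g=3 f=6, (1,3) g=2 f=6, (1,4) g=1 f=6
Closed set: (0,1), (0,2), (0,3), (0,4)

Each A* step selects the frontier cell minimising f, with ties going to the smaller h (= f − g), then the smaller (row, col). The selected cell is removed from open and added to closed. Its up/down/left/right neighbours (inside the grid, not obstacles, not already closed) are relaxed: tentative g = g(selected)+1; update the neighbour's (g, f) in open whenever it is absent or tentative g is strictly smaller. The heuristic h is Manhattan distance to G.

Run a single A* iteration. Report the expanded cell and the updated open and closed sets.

expanded=(0,0); open=[(0,5) g=1 f=8, (1,0) g=5 f=6, (1,1) g=4 f=6, (1,2) g=3 f=6, (1,3) g=2 f=6, (1,4) g=1 f=6]; closed=[(0,0), (0,1), (0,2), (0,3), (0,4)]

step 1: expand (0,0) (f=6, h=2) → closed; open now [(0,5) g=1 f=8, (1,0) g=5 f=6, (1,1) g=4 f=6, (1,2) g=3 f=6, (1,3) g=2 f=6, (1,4) g=1 f=6]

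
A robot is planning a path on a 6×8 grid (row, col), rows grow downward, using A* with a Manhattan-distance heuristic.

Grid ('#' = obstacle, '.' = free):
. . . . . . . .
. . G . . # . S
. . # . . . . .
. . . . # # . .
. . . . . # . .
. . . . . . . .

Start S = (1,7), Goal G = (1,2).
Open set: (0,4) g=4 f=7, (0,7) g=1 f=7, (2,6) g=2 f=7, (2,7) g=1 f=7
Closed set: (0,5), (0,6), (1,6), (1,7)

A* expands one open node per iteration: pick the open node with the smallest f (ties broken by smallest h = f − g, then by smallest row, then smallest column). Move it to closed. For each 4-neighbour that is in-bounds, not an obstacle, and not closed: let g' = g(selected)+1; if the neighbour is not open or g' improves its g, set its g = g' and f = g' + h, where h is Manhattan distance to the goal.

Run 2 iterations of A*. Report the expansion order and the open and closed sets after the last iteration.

order=[(0,4) → (0,3)]; open=[(0,2) g=6 f=7, (0,7) g=1 f=7, (1,3) g=6 f=7, (1,4) g=5 f=7, (2,6) g=2 f=7, (2,7) g=1 f=7]; closed=[(0,3), (0,4), (0,5), (0,6), (1,6), (1,7)]

step 1: expand (0,4) (f=7, h=3) → closed; open now [(0,3) g=5 f=7, (0,7) g=1 f=7, (1,4) g=5 f=7, (2,6) g=2 f=7, (2,7) g=1 f=7]
step 2: expand (0,3) (f=7, h=2) → closed; open now [(0,2) g=6 f=7, (0,7) g=1 f=7, (1,3) g=6 f=7, (1,4) g=5 f=7, (2,6) g=2 f=7, (2,7) g=1 f=7]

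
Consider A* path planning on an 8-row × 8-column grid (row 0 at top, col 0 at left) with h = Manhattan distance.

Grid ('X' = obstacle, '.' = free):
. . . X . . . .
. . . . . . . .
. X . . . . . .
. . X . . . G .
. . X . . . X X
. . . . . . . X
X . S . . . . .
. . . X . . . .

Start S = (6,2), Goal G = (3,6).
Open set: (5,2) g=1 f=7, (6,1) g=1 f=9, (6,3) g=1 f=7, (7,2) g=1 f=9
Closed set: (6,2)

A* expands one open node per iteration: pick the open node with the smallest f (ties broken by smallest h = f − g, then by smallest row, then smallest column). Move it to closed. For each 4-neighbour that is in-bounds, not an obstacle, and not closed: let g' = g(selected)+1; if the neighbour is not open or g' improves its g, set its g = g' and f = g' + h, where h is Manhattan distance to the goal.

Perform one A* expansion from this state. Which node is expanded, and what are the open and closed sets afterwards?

step 1: expand (5,2) (f=7, h=6) → closed; open now [(5,1) g=2 f=9, (5,3) g=2 f=7, (6,1) g=1 f=9, (6,3) g=1 f=7, (7,2) g=1 f=9]

expanded=(5,2); open=[(5,1) g=2 f=9, (5,3) g=2 f=7, (6,1) g=1 f=9, (6,3) g=1 f=7, (7,2) g=1 f=9]; closed=[(5,2), (6,2)]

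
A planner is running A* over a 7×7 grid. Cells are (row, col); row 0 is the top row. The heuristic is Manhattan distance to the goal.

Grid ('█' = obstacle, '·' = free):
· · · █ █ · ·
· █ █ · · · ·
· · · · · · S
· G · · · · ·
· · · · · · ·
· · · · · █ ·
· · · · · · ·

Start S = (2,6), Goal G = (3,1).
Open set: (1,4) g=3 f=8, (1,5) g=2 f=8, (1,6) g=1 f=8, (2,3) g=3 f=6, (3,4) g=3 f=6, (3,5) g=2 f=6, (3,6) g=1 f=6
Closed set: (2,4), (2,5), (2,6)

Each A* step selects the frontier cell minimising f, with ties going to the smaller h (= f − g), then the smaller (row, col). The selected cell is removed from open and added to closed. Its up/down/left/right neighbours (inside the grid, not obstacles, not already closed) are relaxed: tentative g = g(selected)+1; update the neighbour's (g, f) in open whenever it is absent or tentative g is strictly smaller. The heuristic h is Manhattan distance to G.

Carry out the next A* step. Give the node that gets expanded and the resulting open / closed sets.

step 1: expand (2,3) (f=6, h=3) → closed; open now [(1,3) g=4 f=8, (1,4) g=3 f=8, (1,5) g=2 f=8, (1,6) g=1 f=8, (2,2) g=4 f=6, (3,3) g=4 f=6, (3,4) g=3 f=6, (3,5) g=2 f=6, (3,6) g=1 f=6]

expanded=(2,3); open=[(1,3) g=4 f=8, (1,4) g=3 f=8, (1,5) g=2 f=8, (1,6) g=1 f=8, (2,2) g=4 f=6, (3,3) g=4 f=6, (3,4) g=3 f=6, (3,5) g=2 f=6, (3,6) g=1 f=6]; closed=[(2,3), (2,4), (2,5), (2,6)]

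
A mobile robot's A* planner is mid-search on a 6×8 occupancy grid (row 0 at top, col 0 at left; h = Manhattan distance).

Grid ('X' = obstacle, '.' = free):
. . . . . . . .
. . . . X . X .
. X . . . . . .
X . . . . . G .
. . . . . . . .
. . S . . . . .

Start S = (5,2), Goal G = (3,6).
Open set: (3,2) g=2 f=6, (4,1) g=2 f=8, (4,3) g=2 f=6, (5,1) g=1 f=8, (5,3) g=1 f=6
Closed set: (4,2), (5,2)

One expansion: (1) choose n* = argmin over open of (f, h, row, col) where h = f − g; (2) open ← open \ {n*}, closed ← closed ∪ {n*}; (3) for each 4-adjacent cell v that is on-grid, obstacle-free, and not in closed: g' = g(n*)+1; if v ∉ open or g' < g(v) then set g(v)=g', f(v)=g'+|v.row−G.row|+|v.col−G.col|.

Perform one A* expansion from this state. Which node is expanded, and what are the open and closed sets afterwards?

expanded=(3,2); open=[(2,2) g=3 f=8, (3,1) g=3 f=8, (3,3) g=3 f=6, (4,1) g=2 f=8, (4,3) g=2 f=6, (5,1) g=1 f=8, (5,3) g=1 f=6]; closed=[(3,2), (4,2), (5,2)]

step 1: expand (3,2) (f=6, h=4) → closed; open now [(2,2) g=3 f=8, (3,1) g=3 f=8, (3,3) g=3 f=6, (4,1) g=2 f=8, (4,3) g=2 f=6, (5,1) g=1 f=8, (5,3) g=1 f=6]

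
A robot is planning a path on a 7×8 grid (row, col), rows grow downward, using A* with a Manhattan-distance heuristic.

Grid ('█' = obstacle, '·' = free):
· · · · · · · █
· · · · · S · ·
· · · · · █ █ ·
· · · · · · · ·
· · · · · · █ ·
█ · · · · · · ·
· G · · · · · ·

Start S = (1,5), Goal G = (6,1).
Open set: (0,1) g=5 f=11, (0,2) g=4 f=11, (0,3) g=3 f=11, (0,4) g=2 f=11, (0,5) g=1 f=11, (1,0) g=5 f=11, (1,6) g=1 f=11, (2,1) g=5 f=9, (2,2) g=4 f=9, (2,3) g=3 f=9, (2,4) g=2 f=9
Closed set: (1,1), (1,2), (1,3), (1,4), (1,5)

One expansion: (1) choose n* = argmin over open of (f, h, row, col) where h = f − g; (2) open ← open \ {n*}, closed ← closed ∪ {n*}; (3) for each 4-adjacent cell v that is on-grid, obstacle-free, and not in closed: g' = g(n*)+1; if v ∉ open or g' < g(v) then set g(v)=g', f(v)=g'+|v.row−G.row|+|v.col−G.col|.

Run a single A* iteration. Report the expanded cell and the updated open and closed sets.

expanded=(2,1); open=[(0,1) g=5 f=11, (0,2) g=4 f=11, (0,3) g=3 f=11, (0,4) g=2 f=11, (0,5) g=1 f=11, (1,0) g=5 f=11, (1,6) g=1 f=11, (2,0) g=6 f=11, (2,2) g=4 f=9, (2,3) g=3 f=9, (2,4) g=2 f=9, (3,1) g=6 f=9]; closed=[(1,1), (1,2), (1,3), (1,4), (1,5), (2,1)]

step 1: expand (2,1) (f=9, h=4) → closed; open now [(0,1) g=5 f=11, (0,2) g=4 f=11, (0,3) g=3 f=11, (0,4) g=2 f=11, (0,5) g=1 f=11, (1,0) g=5 f=11, (1,6) g=1 f=11, (2,0) g=6 f=11, (2,2) g=4 f=9, (2,3) g=3 f=9, (2,4) g=2 f=9, (3,1) g=6 f=9]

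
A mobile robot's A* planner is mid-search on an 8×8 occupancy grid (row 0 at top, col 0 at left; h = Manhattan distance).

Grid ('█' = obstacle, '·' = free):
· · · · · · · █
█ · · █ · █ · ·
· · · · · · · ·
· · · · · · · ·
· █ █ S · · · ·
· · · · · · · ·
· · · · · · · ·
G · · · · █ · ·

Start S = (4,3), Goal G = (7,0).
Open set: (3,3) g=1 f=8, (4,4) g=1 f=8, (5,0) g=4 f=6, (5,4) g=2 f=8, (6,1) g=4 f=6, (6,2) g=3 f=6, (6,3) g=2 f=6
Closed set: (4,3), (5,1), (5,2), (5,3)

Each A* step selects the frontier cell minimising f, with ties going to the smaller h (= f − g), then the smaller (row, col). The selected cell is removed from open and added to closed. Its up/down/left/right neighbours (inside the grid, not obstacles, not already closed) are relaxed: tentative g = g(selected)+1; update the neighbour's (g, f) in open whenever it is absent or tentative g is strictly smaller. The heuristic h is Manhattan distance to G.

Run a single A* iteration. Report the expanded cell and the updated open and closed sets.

step 1: expand (5,0) (f=6, h=2) → closed; open now [(3,3) g=1 f=8, (4,0) g=5 f=8, (4,4) g=1 f=8, (5,4) g=2 f=8, (6,0) g=5 f=6, (6,1) g=4 f=6, (6,2) g=3 f=6, (6,3) g=2 f=6]

expanded=(5,0); open=[(3,3) g=1 f=8, (4,0) g=5 f=8, (4,4) g=1 f=8, (5,4) g=2 f=8, (6,0) g=5 f=6, (6,1) g=4 f=6, (6,2) g=3 f=6, (6,3) g=2 f=6]; closed=[(4,3), (5,0), (5,1), (5,2), (5,3)]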